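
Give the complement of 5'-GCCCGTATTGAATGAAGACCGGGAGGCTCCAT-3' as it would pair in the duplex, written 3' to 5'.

3'-CGGGCATAACTTACTTCTGGCCCTCCGAGGTA-5'

Base-pairing A↔T, G↔C gives the complement. The complementary strand is antiparallel, so paired with a 5'→3' strand it runs 3'→5'.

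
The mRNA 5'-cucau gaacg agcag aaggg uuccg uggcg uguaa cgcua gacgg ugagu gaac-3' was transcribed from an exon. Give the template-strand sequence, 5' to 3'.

Replace U with T to get the coding DNA strand: CTCATGAACGAGCAGAAGGGTTCCGTGGCGTGTAACGCTAGACGGTGAGTGAAC. The template strand is its reverse complement (complement GAGTACTTGCTCGTCTTCCCAAGGCACCGCACATTGCGATCTGCCACTCACTTG, then reverse).

5'-GTTCACTCACCGTCTAGCGTTACACGCCACGGAACCCTTCTGCTCGTTCATGAG-3'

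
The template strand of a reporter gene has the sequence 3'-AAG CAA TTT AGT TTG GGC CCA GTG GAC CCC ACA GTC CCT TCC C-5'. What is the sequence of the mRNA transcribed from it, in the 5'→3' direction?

Reading the template 3'→5' as shown, RNA polymerase pairs each base (A→U, T→A, G↔C) to build mRNA 5'→3' directly.

5'-UUCGUUAAAUCAAACCCGGGUCACCUGGGGUGUCAGGGAAGGG-3'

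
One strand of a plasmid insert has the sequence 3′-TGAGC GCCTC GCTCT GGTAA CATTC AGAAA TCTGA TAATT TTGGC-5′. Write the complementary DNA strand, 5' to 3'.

The strand is given 3'→5', so its complement runs 5'→3' in the same left-to-right order: pair each base A↔T, G↔C.

5'-ACTCGCGGAGCGAGACCATTGTAAGTCTTTAGACTATTAAAACCG-3'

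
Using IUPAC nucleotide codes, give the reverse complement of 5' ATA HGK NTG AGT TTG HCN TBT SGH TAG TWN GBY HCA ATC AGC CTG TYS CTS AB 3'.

5'-VTSAGSRACAGGCTGATTGDRVCNWACTADCSAVANGDCAAACTCANMCDTAT-3'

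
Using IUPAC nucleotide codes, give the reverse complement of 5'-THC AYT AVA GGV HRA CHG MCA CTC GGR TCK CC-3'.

5'-GGMGAYCCGAGTGKCDGTYDBCCTBTARTGDA-3'

Standard pairs A↔T, G↔C; ambiguity codes pair R↔Y, M↔K, H↔D, V↔B. Complement (ADGTRATBTCCBDYTGDCKGTGAGCCYAGMGG), then reverse for 5'→3'.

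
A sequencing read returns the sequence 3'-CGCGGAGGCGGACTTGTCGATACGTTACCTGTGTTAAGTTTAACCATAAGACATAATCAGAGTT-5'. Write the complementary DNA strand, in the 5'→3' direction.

The strand is given 3'→5', so its complement runs 5'→3' in the same left-to-right order: pair each base A↔T, G↔C.

5'-GCGCCTCCGCCTGAACAGCTATGCAATGGACACAATTCAAATTGGTATTCTGTATTAGTCTCAA-3'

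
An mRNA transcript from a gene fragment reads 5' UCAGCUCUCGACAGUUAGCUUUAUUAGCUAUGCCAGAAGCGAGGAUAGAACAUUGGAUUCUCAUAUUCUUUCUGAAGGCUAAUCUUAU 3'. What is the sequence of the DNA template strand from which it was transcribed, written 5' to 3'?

5'-ATAAGATTAGCCTTCAGAAAGAATATGAGAATCCAATGTTCTATCCTCGCTTCTGGCATAGCTAATAAAGCTAACTGTCGAGAGCTGA-3'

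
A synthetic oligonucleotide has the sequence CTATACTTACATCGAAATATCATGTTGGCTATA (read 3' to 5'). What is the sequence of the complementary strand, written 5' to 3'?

5'-GATATGAATGTAGCTTTATAGTACAACCGATAT-3'

The strand is given 3'→5', so its complement runs 5'→3' in the same left-to-right order: pair each base A↔T, G↔C.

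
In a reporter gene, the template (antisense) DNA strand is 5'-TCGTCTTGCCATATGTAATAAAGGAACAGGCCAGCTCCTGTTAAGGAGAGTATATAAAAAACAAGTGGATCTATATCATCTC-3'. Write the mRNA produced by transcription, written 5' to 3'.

RNA polymerase reads the template 3'→5' and synthesizes mRNA 5'→3' by base-pairing (A→U, T→A, G↔C). The complement of the template is AGCAGAACGGTATACATTATTTCCTTGTCCGGTCGAGGACAATTCCTCTCATATATTTTTTGTTCACCTAGATATAGTAGAG; antiparallel, so 5'→3' the coding strand is GAGATGATATAGATCCACTTGTTTTTTATATACTCTCCTTAACAGGAGCTGGCCTGTTCCTTTATTACATATGGCAAGACGA. Replace T with U for the mRNA.

5'-GAGAUGAUAUAGAUCCACUUGUUUUUUAUAUACUCUCCUUAACAGGAGCUGGCCUGUUCCUUUAUUACAUAUGGCAAGACGA-3'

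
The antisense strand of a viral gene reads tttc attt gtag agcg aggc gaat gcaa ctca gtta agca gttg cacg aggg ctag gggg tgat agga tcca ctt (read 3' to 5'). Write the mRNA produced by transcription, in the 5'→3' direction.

5'-AAAGUAAACAUCUCGCUCCGCUUACGUUGAGUCAAUUCGUCAACGUGCUCCCGAUCCCCCACUAUCCUAGGUGAA-3'

Reading the template 3'→5' as shown, RNA polymerase pairs each base (A→U, T→A, G↔C) to build mRNA 5'→3' directly.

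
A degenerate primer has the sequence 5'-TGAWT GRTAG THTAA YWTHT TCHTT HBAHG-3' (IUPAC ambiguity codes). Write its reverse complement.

Standard pairs A↔T, G↔C; ambiguity codes pair R↔Y, W↔W, B↔V, H↔D. Complement (ACTWACYATCADATTRWADAAGDAADVTDC), then reverse for 5'→3'.

5′-CDTVDAADGAADAWRTTADACTAYCAWTCA-3′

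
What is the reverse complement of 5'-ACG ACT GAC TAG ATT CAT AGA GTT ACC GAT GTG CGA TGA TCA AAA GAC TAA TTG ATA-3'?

5′-TATCAATTAGTCTTTTGATCATCGCACATCGGTAACTCTATGAATCTAGTCAGTCGT-3′

Reading the sequence 3'→5' and pairing each base (A↔T, G↔C) gives the reverse complement directly.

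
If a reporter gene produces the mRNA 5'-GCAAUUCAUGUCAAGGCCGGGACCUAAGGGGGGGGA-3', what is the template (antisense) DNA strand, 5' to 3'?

Replace U with T to get the coding DNA strand: GCAATTCATGTCAAGGCCGGGACCTAAGGGGGGGGA. The template strand is its reverse complement (complement CGTTAAGTACAGTTCCGGCCCTGGATTCCCCCCCCT, then reverse).

5'-TCCCCCCCCTTAGGTCCCGGCCTTGACATGAATTGC-3'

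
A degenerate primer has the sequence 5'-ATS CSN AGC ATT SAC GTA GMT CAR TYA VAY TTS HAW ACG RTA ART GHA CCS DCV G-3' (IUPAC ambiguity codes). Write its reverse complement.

5'-CBGHSGGTDCAYTTAYCGTWTDSAARTBTRAYTGAKCTACGTSAATGCTNSGSAT-3'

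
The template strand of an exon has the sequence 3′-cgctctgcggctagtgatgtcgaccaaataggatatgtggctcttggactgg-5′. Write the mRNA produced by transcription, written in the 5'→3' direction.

5'-GCGAGACGCCGAUCACUACAGCUGGUUUAUCCUAUACACCGAGAACCUGACC-3'

Reading the template 3'→5' as shown, RNA polymerase pairs each base (A→U, T→A, G↔C) to build mRNA 5'→3' directly.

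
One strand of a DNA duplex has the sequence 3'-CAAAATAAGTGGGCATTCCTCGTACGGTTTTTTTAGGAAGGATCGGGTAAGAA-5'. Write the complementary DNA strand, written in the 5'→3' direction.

The strand is given 3'→5', so its complement runs 5'→3' in the same left-to-right order: pair each base A↔T, G↔C.

5'-GTTTTATTCACCCGTAAGGAGCATGCCAAAAAAATCCTTCCTAGCCCATTCTT-3'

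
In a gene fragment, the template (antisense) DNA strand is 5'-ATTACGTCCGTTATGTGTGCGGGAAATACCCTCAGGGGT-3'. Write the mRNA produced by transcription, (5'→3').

5'-ACCCCUGAGGGUAUUUCCCGCACACAUAACGGACGUAAU-3'

RNA polymerase reads the template 3'→5' and synthesizes mRNA 5'→3' by base-pairing (A→U, T→A, G↔C). The complement of the template is TAATGCAGGCAATACACACGCCCTTTATGGGAGTCCCCA; antiparallel, so 5'→3' the coding strand is ACCCCTGAGGGTATTTCCCGCACACATAACGGACGTAAT. Replace T with U for the mRNA.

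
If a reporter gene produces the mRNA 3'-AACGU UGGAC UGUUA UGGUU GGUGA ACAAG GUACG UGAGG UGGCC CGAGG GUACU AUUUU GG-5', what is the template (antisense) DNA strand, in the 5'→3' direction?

5'-TTGCAACCTGACAATACCAACCACTTGTTCCATGCACTCCACCGGGCTCCCATGATAAAACC-3'

Written 5'→3' the mRNA is GGUUUUAUCAUGGGAGCCCGGUGGAGUGCAUGGAACAAGUGGUUGGUAUUGUCAGGUUGCAA, so the coding DNA strand is GGTTTTATCATGGGAGCCCGGTGGAGTGCATGGAACAAGTGGTTGGTATTGTCAGGTTGCAA. The template is its reverse complement.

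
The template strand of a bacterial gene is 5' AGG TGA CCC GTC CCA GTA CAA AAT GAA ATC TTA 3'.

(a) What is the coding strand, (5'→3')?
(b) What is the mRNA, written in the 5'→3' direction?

(a) 5'-TAAGATTTCATTTTGTACTGGGACGGGTCACCT-3'
(b) 5'-UAAGAUUUCAUUUUGUACUGGGACGGGUCACCU-3'

(a) The coding strand is the reverse complement of the template: complement TCCACTGGGCAGGGTCATGTTTTACTTTAGAAT, then reverse.
(b) mRNA has the coding-strand sequence with T→U.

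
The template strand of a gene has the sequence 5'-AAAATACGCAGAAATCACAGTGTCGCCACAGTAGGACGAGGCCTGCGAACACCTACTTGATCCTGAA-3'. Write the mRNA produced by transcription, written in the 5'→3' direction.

5'-UUCAGGAUCAAGUAGGUGUUCGCAGGCCUCGUCCUACUGUGGCGACACUGUGAUUUCUGCGUAUUUU-3'

The mRNA has the sequence of the coding strand (reverse complement of the template) with T→U. Reverse complement of AAAATACGCAGAAATCACAGTGTCGCCACAGTAGGACGAGGCCTGCGAACACCTACTTGATCCTGAA is TTCAGGATCAAGTAGGTGTTCGCAGGCCTCGTCCTACTGTGGCGACACTGTGATTTCTGCGTATTTT; then T→U.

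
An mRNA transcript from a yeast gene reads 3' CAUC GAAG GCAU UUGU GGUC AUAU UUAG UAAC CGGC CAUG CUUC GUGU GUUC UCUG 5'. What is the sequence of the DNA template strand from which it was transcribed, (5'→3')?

5'-GTAGCTTCCGTAAACACCAGTATAAATCATTGGCCGGTACGAAGCACACAAGAGAC-3'

Written 5'→3' the mRNA is GUCUCUUGUGUGCUUCGUACCGGCCAAUGAUUUAUACUGGUGUUUACGGAAGCUAC, so the coding DNA strand is GTCTCTTGTGTGCTTCGTACCGGCCAATGATTTATACTGGTGTTTACGGAAGCTAC. The template is its reverse complement.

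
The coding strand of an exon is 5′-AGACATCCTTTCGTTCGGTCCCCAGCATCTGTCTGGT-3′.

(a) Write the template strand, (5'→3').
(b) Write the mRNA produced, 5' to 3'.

(a) 5'-ACCAGACAGATGCTGGGGACCGAACGAAAGGATGTCT-3'
(b) 5'-AGACAUCCUUUCGUUCGGUCCCCAGCAUCUGUCUGGU-3'

(a) The template strand is the reverse complement of the coding strand: complement TCTGTAGGAAAGCAAGCCAGGGGTCGTAGACAGACCA, then reverse.
(b) mRNA matches the coding strand with T→U.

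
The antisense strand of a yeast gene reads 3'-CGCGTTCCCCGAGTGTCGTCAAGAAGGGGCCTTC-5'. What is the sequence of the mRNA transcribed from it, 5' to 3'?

5'-GCGCAAGGGGCUCACAGCAGUUCUUCCCCGGAAG-3'

Reading the template 3'→5' as shown, RNA polymerase pairs each base (A→U, T→A, G↔C) to build mRNA 5'→3' directly.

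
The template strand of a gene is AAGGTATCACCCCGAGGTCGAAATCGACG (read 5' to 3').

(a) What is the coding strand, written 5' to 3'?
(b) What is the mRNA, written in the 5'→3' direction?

(a) The coding strand is the reverse complement of the template: complement TTCCATAGTGGGGCTCCAGCTTTAGCTGC, then reverse.
(b) mRNA has the coding-strand sequence with T→U.

(a) 5′-CGTCGATTTCGACCTCGGGGTGATACCTT-3′
(b) 5'-CGUCGAUUUCGACCUCGGGGUGAUACCUU-3'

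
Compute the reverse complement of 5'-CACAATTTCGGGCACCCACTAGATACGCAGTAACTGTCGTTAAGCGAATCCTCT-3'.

5'-AGAGGATTCGCTTAACGACAGTTACTGCGTATCTAGTGGGTGCCCGAAATTGTG-3'

Complement each base (A↔T, G↔C): GTGTTAAAGCCCGTGGGTGATCTATGCGTCATTGACAGCAATTCGCTTAGGAGA. Then reverse.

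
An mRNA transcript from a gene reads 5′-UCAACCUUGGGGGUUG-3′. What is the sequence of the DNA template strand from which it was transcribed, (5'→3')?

Replace U with T to get the coding DNA strand: TCAACCTTGGGGGTTG. The template strand is its reverse complement (complement AGTTGGAACCCCCAAC, then reverse).

5'-CAACCCCCAAGGTTGA-3'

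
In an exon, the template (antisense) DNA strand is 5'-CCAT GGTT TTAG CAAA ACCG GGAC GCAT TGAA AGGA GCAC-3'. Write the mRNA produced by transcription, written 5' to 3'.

5'-GUGCUCCUUUCAAUGCGUCCCGGUUUUGCUAAAACCAUGG-3'

RNA polymerase reads the template 3'→5' and synthesizes mRNA 5'→3' by base-pairing (A→U, T→A, G↔C). The complement of the template is GGTACCAAAATCGTTTTGGCCCTGCGTAACTTTCCTCGTG; antiparallel, so 5'→3' the coding strand is GTGCTCCTTTCAATGCGTCCCGGTTTTGCTAAAACCATGG. Replace T with U for the mRNA.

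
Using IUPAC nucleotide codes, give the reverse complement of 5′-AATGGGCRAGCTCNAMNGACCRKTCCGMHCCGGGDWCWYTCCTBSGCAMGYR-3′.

Standard pairs A↔T, G↔C; ambiguity codes pair R↔Y, M↔K, W↔W, S↔S, B↔V, D↔H, N↔N. Complement (TTACCCGYTCGAGNTKNCTGGYMAGGCKDGGCCCHWGWRAGGAVSCGTKCRY), then reverse for 5'→3'.

5'-YRCKTGCSVAGGARWGWHCCCGGDKCGGAMYGGTCNKTNGAGCTYGCCCATT-3'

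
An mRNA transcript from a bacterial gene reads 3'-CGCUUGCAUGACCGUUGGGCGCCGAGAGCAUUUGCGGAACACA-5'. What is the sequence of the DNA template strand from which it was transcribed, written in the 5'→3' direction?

5'-GCGAACGTACTGGCAACCCGCGGCTCTCGTAAACGCCTTGTGT-3'

Written 5'→3' the mRNA is ACACAAGGCGUUUACGAGAGCCGCGGGUUGCCAGUACGUUCGC, so the coding DNA strand is ACACAAGGCGTTTACGAGAGCCGCGGGTTGCCAGTACGTTCGC. The template is its reverse complement.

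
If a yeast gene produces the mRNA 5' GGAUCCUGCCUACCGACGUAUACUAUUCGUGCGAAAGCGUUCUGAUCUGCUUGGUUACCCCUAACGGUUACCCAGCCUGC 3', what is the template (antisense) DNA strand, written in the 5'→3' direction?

Replace U with T to get the coding DNA strand: GGATCCTGCCTACCGACGTATACTATTCGTGCGAAAGCGTTCTGATCTGCTTGGTTACCCCTAACGGTTACCCAGCCTGC. The template strand is its reverse complement (complement CCTAGGACGGATGGCTGCATATGATAAGCACGCTTTCGCAAGACTAGACGAACCAATGGGGATTGCCAATGGGTCGGACG, then reverse).

5'-GCAGGCTGGGTAACCGTTAGGGGTAACCAAGCAGATCAGAACGCTTTCGCACGAATAGTATACGTCGGTAGGCAGGATCC-3'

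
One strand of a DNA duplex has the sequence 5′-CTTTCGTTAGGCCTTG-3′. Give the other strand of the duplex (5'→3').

Pairing A↔T and G↔C gives GAAAGCAATCCGGAAC, running 3'→5'. Reverse for the 5'→3' convention.

5'-CAAGGCCTAACGAAAG-3'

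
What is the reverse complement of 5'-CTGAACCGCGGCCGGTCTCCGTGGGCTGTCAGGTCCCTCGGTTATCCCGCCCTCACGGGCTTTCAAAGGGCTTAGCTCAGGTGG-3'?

5'-CCACCTGAGCTAAGCCCTTTGAAAGCCCGTGAGGGCGGGATAACCGAGGGACCTGACAGCCCACGGAGACCGGCCGCGGTTCAG-3'

Reading the sequence 3'→5' and pairing each base (A↔T, G↔C) gives the reverse complement directly.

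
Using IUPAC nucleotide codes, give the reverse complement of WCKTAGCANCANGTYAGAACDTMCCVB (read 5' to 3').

5′-VBGGKAHGTTCTRACNTGNTGCTAMGW-3′

Standard pairs A↔T, G↔C; ambiguity codes pair Y↔R, M↔K, W↔W, B↔V, D↔H, N↔N. Complement (WGMATCGTNGTNCARTCTTGHAKGGBV), then reverse for 5'→3'.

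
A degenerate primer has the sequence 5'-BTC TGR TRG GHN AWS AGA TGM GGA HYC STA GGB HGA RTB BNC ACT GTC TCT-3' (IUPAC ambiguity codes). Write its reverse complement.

5′-AGAGACAGTGNVVAYTCDVCCTASGRDTCCKCATCTSWTNDCCYAYCAGAV-3′

Standard pairs A↔T, G↔C; ambiguity codes pair R↔Y, M↔K, W↔W, S↔S, B↔V, H↔D, N↔N. Complement (VAGACYAYCCDNTWSTCTACKCCTDRGSATCCVDCTYAVVNGTGACAGAGA), then reverse for 5'→3'.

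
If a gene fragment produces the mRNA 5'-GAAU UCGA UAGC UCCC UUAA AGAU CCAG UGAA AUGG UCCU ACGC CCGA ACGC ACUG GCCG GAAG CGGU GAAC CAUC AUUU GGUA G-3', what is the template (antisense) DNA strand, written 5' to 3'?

Replace U with T to get the coding DNA strand: GAATTCGATAGCTCCCTTAAAGATCCAGTGAAATGGTCCTACGCCCGAACGCACTGGCCGGAAGCGGTGAACCATCATTTGGTAG. The template strand is its reverse complement (complement CTTAAGCTATCGAGGGAATTTCTAGGTCACTTTACCAGGATGCGGGCTTGCGTGACCGGCCTTCGCCACTTGGTAGTAAACCATC, then reverse).

5'-CTACCAAATGATGGTTCACCGCTTCCGGCCAGTGCGTTCGGGCGTAGGACCATTTCACTGGATCTTTAAGGGAGCTATCGAATTC-3'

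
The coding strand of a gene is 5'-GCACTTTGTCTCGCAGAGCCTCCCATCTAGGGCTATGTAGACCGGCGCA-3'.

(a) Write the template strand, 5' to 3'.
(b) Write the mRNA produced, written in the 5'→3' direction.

(a) 5'-TGCGCCGGTCTACATAGCCCTAGATGGGAGGCTCTGCGAGACAAAGTGC-3'
(b) 5'-GCACUUUGUCUCGCAGAGCCUCCCAUCUAGGGCUAUGUAGACCGGCGCA-3'

(a) The template strand is the reverse complement of the coding strand: complement CGTGAAACAGAGCGTCTCGGAGGGTAGATCCCGATACATCTGGCCGCGT, then reverse.
(b) mRNA matches the coding strand with T→U.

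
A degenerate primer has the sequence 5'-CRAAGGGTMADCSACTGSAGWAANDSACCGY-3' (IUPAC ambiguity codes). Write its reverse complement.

5'-RCGGTSHNTTWCTSCAGTSGHTKACCCTTYG-3'

Standard pairs A↔T, G↔C; ambiguity codes pair R↔Y, M↔K, W↔W, S↔S, D↔H, N↔N. Complement (GYTTCCCAKTHGSTGACSTCWTTNHSTGGCR), then reverse for 5'→3'.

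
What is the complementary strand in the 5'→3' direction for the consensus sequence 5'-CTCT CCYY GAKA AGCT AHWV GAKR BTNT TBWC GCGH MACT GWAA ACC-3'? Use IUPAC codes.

5′-GGTTTWCAGTKDCGCGWVAANAVYMTCBWDTAGCTTMTCRRGGAGAG-3′

Standard pairs A↔T, G↔C; ambiguity codes pair R↔Y, M↔K, W↔W, B↔V, H↔D, N↔N. Complement (GAGAGGRRCTMTTCGATDWBCTMYVANAAVWGCGCDKTGACWTTTGG), then reverse for 5'→3'.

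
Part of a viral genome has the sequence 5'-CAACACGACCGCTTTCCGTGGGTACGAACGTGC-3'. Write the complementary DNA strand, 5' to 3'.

Pairing A↔T and G↔C gives GTTGTGCTGGCGAAAGGCACCCATGCTTGCACG, running 3'→5'. Reverse for the 5'→3' convention.

5'-GCACGTTCGTACCCACGGAAAGCGGTCGTGTTG-3'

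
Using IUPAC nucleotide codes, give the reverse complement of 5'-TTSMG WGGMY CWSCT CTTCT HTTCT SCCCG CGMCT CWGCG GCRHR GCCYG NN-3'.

5′-NNCRGGCYDYGCCGCWGAGKCGCGGGSAGAADAGAAGAGSWGRKCCWCKSAA-3′

Standard pairs A↔T, G↔C; ambiguity codes pair R↔Y, M↔K, W↔W, S↔S, H↔D, N↔N. Complement (AASKCWCCKRGWSGAGAAGADAAGASGGGCGCKGAGWCGCCGYDYCGGRCNN), then reverse for 5'→3'.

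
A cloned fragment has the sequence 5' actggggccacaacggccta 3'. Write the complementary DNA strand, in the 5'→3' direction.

5'-TAGGCCGTTGTGGCCCCAGT-3'

The complement of ACTGGGGCCACAACGGCCTA is TGACCCCGGTGTTGCCGGAT (A↔T, G↔C). DNA strands are antiparallel, so the complementary strand runs 3'→5'; reversing gives the 5'→3' form.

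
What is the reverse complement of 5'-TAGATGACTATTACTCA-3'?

5'-TGAGTAATAGTCATCTA-3'

Reading the sequence 3'→5' and pairing each base (A↔T, G↔C) gives the reverse complement directly.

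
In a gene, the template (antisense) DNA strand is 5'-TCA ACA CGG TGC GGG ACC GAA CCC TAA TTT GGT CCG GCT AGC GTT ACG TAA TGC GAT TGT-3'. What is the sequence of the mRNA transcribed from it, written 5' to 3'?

5'-ACAAUCGCAUUACGUAACGCUAGCCGGACCAAAUUAGGGUUCGGUCCCGCACCGUGUUGA-3'

RNA polymerase reads the template 3'→5' and synthesizes mRNA 5'→3' by base-pairing (A→U, T→A, G↔C). The complement of the template is AGTTGTGCCACGCCCTGGCTTGGGATTAAACCAGGCCGATCGCAATGCATTACGCTAACA; antiparallel, so 5'→3' the coding strand is ACAATCGCATTACGTAACGCTAGCCGGACCAAATTAGGGTTCGGTCCCGCACCGTGTTGA. Replace T with U for the mRNA.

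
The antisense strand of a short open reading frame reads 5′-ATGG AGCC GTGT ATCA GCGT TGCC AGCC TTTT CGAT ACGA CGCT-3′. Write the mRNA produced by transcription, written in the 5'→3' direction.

5'-AGCGUCGUAUCGAAAAGGCUGGCAACGCUGAUACACGGCUCCAU-3'

RNA polymerase reads the template 3'→5' and synthesizes mRNA 5'→3' by base-pairing (A→U, T→A, G↔C). The complement of the template is TACCTCGGCACATAGTCGCAACGGTCGGAAAAGCTATGCTGCGA; antiparallel, so 5'→3' the coding strand is AGCGTCGTATCGAAAAGGCTGGCAACGCTGATACACGGCTCCAT. Replace T with U for the mRNA.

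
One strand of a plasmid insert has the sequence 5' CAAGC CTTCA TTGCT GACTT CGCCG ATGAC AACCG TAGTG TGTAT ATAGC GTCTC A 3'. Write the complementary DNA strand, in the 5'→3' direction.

5'-TGAGACGCTATATACACACTACGGTTGTCATCGGCGAAGTCAGCAATGAAGGCTTG-3'

Pairing A↔T and G↔C gives GTTCGGAAGTAACGACTGAAGCGGCTACTGTTGGCATCACACATATATCGCAGAGT, running 3'→5'. Reverse for the 5'→3' convention.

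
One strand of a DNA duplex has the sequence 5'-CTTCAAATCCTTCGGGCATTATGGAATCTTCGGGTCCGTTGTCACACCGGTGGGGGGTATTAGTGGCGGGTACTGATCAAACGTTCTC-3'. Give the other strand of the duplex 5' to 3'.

The complement of CTTCAAATCCTTCGGGCATTATGGAATCTTCGGGTCCGTTGTCACACCGGTGGGGGGTATTAGTGGCGGGTACTGATCAAACGTTCTC is GAAGTTTAGGAAGCCCGTAATACCTTAGAAGCCCAGGCAACAGTGTGGCCACCCCCCATAATCACCGCCCATGACTAGTTTGCAAGAG (A↔T, G↔C). DNA strands are antiparallel, so the complementary strand runs 3'→5'; reversing gives the 5'→3' form.

5'-GAGAACGTTTGATCAGTACCCGCCACTAATACCCCCCACCGGTGTGACAACGGACCCGAAGATTCCATAATGCCCGAAGGATTTGAAG-3'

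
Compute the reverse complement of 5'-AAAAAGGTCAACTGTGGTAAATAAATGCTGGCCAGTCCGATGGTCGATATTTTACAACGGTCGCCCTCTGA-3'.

Complement each base (A↔T, G↔C): TTTTTCCAGTTGACACCATTTATTTACGACCGGTCAGGCTACCAGCTATAAAATGTTGCCAGCGGGAGACT. Then reverse.

5'-TCAGAGGGCGACCGTTGTAAAATATCGACCATCGGACTGGCCAGCATTTATTTACCACAGTTGACCTTTTT-3'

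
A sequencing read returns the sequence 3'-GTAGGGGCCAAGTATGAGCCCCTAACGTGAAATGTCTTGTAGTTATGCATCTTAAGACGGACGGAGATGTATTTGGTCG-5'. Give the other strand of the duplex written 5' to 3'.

The strand is given 3'→5', so its complement runs 5'→3' in the same left-to-right order: pair each base A↔T, G↔C.

5'-CATCCCCGGTTCATACTCGGGGATTGCACTTTACAGAACATCAATACGTAGAATTCTGCCTGCCTCTACATAAACCAGC-3'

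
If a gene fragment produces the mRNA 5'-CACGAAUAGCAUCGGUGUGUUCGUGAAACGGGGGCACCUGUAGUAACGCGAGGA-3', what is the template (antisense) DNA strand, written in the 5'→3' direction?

5′-TCCTCGCGTTACTACAGGTGCCCCCGTTTCACGAACACACCGATGCTATTCGTG-3′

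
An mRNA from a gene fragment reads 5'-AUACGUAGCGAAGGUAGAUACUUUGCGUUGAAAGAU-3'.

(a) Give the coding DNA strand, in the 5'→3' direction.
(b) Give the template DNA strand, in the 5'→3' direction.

(a) 5'-ATACGTAGCGAAGGTAGATACTTTGCGTTGAAAGAT-3'
(b) 5'-ATCTTTCAACGCAAAGTATCTACCTTCGCTACGTAT-3'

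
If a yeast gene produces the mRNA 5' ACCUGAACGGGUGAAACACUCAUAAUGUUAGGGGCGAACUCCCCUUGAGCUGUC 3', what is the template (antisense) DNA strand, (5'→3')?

Replace U with T to get the coding DNA strand: ACCTGAACGGGTGAAACACTCATAATGTTAGGGGCGAACTCCCCTTGAGCTGTC. The template strand is its reverse complement (complement TGGACTTGCCCACTTTGTGAGTATTACAATCCCCGCTTGAGGGGAACTCGACAG, then reverse).

5'-GACAGCTCAAGGGGAGTTCGCCCCTAACATTATGAGTGTTTCACCCGTTCAGGT-3'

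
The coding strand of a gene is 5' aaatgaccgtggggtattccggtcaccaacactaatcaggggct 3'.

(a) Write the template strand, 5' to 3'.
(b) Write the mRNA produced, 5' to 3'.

(a) 5'-AGCCCCTGATTAGTGTTGGTGACCGGAATACCCCACGGTCATTT-3'
(b) 5'-AAAUGACCGUGGGGUAUUCCGGUCACCAACACUAAUCAGGGGCU-3'

(a) The template strand is the reverse complement of the coding strand: complement TTTACTGGCACCCCATAAGGCCAGTGGTTGTGATTAGTCCCCGA, then reverse.
(b) mRNA matches the coding strand with T→U.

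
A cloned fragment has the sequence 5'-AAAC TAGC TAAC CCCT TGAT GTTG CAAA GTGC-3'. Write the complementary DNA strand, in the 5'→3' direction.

5'-GCACTTTGCAACATCAAGGGGTTAGCTAGTTT-3'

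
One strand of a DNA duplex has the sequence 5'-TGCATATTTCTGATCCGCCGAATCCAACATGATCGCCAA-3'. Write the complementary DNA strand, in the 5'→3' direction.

5'-TTGGCGATCATGTTGGATTCGGCGGATCAGAAATATGCA-3'

Pairing A↔T and G↔C gives ACGTATAAAGACTAGGCGGCTTAGGTTGTACTAGCGGTT, running 3'→5'. Reverse for the 5'→3' convention.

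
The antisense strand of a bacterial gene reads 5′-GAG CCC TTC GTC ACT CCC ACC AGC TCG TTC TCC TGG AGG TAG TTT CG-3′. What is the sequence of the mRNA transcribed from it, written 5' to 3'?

5'-CGAAACUACCUCCAGGAGAACGAGCUGGUGGGAGUGACGAAGGGCUC-3'

The mRNA has the sequence of the coding strand (reverse complement of the template) with T→U. Reverse complement of GAGCCCTTCGTCACTCCCACCAGCTCGTTCTCCTGGAGGTAGTTTCG is CGAAACTACCTCCAGGAGAACGAGCTGGTGGGAGTGACGAAGGGCTC; then T→U.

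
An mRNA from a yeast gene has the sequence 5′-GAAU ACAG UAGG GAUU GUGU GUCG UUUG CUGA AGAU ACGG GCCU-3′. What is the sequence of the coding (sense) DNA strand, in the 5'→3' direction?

5'-GAATACAGTAGGGATTGTGTGTCGTTTGCTGAAGATACGGGCCT-3'

The coding DNA strand has the same 5'→3' sequence as the mRNA with U replaced by T.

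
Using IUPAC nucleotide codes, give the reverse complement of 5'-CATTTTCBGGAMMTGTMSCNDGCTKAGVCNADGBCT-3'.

Standard pairs A↔T, G↔C; ambiguity codes pair M↔K, S↔S, B↔V, D↔H, N↔N. Complement (GTAAAAGVCCTKKACAKSGNHCGAMTCBGNTHCVGA), then reverse for 5'→3'.

5'-AGVCHTNGBCTMAGCHNGSKACAKKTCCVGAAAATG-3'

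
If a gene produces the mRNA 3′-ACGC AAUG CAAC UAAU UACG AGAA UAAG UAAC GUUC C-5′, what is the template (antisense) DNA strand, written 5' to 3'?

5'-TGCGTTACGTTGATTAATGCTCTTATTCATTGCAAGG-3'

Written 5'→3' the mRNA is CCUUGCAAUGAAUAAGAGCAUUAAUCAACGUAACGCA, so the coding DNA strand is CCTTGCAATGAATAAGAGCATTAATCAACGTAACGCA. The template is its reverse complement.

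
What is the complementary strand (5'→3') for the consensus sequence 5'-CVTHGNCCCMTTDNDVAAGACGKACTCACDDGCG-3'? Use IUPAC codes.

5'-CGCHHGTGAGTMCGTCTTBHNHAAKGGGNCDABG-3'

Standard pairs A↔T, G↔C; ambiguity codes pair M↔K, D↔H, V↔B, N↔N. Complement (GBADCNGGGKAAHNHBTTCTGCMTGAGTGHHCGC), then reverse for 5'→3'.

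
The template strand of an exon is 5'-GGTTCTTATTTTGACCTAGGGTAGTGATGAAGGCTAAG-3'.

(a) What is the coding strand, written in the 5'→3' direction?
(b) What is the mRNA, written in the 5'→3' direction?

(a) 5'-CTTAGCCTTCATCACTACCCTAGGTCAAAATAAGAACC-3'
(b) 5'-CUUAGCCUUCAUCACUACCCUAGGUCAAAAUAAGAACC-3'

(a) The coding strand is the reverse complement of the template: complement CCAAGAATAAAACTGGATCCCATCACTACTTCCGATTC, then reverse.
(b) mRNA has the coding-strand sequence with T→U.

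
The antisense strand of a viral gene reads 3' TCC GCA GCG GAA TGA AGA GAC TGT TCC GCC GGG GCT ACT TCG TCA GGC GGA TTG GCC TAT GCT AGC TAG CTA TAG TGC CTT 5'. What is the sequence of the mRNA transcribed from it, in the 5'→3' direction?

Reading the template 3'→5' as shown, RNA polymerase pairs each base (A→U, T→A, G↔C) to build mRNA 5'→3' directly.

5'-AGGCGUCGCCUUACUUCUCUGACAAGGCGGCCCCGAUGAAGCAGUCCGCCUAACCGGAUACGAUCGAUCGAUAUCACGGAA-3'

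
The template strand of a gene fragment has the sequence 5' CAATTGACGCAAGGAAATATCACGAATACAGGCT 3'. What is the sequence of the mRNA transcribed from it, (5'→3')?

5'-AGCCUGUAUUCGUGAUAUUUCCUUGCGUCAAUUG-3'

The mRNA has the sequence of the coding strand (reverse complement of the template) with T→U. Reverse complement of CAATTGACGCAAGGAAATATCACGAATACAGGCT is AGCCTGTATTCGTGATATTTCCTTGCGTCAATTG; then T→U.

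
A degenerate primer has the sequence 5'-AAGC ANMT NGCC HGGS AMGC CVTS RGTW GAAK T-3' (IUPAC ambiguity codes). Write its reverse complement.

5'-AMTTCWACYSABGGCKTSCCDGGCNAKNTGCTT-3'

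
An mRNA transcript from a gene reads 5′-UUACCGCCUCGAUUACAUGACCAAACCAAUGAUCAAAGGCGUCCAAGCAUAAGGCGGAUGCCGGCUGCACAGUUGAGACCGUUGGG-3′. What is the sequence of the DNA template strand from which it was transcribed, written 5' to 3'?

5'-CCCAACGGTCTCAACTGTGCAGCCGGCATCCGCCTTATGCTTGGACGCCTTTGATCATTGGTTTGGTCATGTAATCGAGGCGGTAA-3'

Replace U with T to get the coding DNA strand: TTACCGCCTCGATTACATGACCAAACCAATGATCAAAGGCGTCCAAGCATAAGGCGGATGCCGGCTGCACAGTTGAGACCGTTGGG. The template strand is its reverse complement (complement AATGGCGGAGCTAATGTACTGGTTTGGTTACTAGTTTCCGCAGGTTCGTATTCCGCCTACGGCCGACGTGTCAACTCTGGCAACCC, then reverse).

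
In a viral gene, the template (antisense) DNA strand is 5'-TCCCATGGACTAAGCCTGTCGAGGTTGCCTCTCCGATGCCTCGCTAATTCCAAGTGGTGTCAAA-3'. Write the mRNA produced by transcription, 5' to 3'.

5'-UUUGACACCACUUGGAAUUAGCGAGGCAUCGGAGAGGCAACCUCGACAGGCUUAGUCCAUGGGA-3'

RNA polymerase reads the template 3'→5' and synthesizes mRNA 5'→3' by base-pairing (A→U, T→A, G↔C). The complement of the template is AGGGTACCTGATTCGGACAGCTCCAACGGAGAGGCTACGGAGCGATTAAGGTTCACCACAGTTT; antiparallel, so 5'→3' the coding strand is TTTGACACCACTTGGAATTAGCGAGGCATCGGAGAGGCAACCTCGACAGGCTTAGTCCATGGGA. Replace T with U for the mRNA.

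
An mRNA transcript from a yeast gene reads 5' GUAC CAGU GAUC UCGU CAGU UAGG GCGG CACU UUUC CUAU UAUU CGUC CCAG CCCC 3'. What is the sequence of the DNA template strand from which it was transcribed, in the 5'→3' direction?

Replace U with T to get the coding DNA strand: GTACCAGTGATCTCGTCAGTTAGGGCGGCACTTTTCCTATTATTCGTCCCAGCCCC. The template strand is its reverse complement (complement CATGGTCACTAGAGCAGTCAATCCCGCCGTGAAAAGGATAATAAGCAGGGTCGGGG, then reverse).

5'-GGGGCTGGGACGAATAATAGGAAAAGTGCCGCCCTAACTGACGAGATCACTGGTAC-3'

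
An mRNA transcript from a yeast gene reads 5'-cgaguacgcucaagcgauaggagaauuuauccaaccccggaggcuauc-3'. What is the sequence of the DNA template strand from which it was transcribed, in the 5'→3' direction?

Replace U with T to get the coding DNA strand: CGAGTACGCTCAAGCGATAGGAGAATTTATCCAACCCCGGAGGCTATC. The template strand is its reverse complement (complement GCTCATGCGAGTTCGCTATCCTCTTAAATAGGTTGGGGCCTCCGATAG, then reverse).

5′-GATAGCCTCCGGGGTTGGATAAATTCTCCTATCGCTTGAGCGTACTCG-3′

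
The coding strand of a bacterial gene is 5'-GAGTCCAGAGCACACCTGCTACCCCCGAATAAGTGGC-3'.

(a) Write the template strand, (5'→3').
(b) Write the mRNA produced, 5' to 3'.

(a) 5'-GCCACTTATTCGGGGGTAGCAGGTGTGCTCTGGACTC-3'
(b) 5'-GAGUCCAGAGCACACCUGCUACCCCCGAAUAAGUGGC-3'

(a) The template strand is the reverse complement of the coding strand: complement CTCAGGTCTCGTGTGGACGATGGGGGCTTATTCACCG, then reverse.
(b) mRNA matches the coding strand with T→U.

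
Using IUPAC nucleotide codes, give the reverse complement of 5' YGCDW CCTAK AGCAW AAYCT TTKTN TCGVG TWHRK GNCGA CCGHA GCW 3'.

5'-WGCTDCGGTCGNCMYDWACBCGANAMAAAGRTTWTGCTMTAGGWHGCR-3'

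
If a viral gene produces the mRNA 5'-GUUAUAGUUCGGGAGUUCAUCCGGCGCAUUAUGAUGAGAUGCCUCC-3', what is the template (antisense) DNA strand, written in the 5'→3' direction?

Replace U with T to get the coding DNA strand: GTTATAGTTCGGGAGTTCATCCGGCGCATTATGATGAGATGCCTCC. The template strand is its reverse complement (complement CAATATCAAGCCCTCAAGTAGGCCGCGTAATACTACTCTACGGAGG, then reverse).

5′-GGAGGCATCTCATCATAATGCGCCGGATGAACTCCCGAACTATAAC-3′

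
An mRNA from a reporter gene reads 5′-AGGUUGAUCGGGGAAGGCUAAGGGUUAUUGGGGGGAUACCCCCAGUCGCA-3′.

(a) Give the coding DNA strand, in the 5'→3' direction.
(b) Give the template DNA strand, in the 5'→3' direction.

(a) 5'-AGGTTGATCGGGGAAGGCTAAGGGTTATTGGGGGGATACCCCCAGTCGCA-3'
(b) 5'-TGCGACTGGGGGTATCCCCCCAATAACCCTTAGCCTTCCCCGATCAACCT-3'

(a) The coding strand matches the mRNA with U→T.
(b) The template strand is the reverse complement of the coding strand.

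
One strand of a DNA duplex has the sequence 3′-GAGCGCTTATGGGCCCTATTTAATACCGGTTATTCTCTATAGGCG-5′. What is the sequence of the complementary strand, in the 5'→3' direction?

The strand is given 3'→5', so its complement runs 5'→3' in the same left-to-right order: pair each base A↔T, G↔C.

5'-CTCGCGAATACCCGGGATAAATTATGGCCAATAAGAGATATCCGC-3'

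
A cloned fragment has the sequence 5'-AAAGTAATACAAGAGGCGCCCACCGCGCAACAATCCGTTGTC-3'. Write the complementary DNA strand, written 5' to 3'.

Pairing A↔T and G↔C gives TTTCATTATGTTCTCCGCGGGTGGCGCGTTGTTAGGCAACAG, running 3'→5'. Reverse for the 5'→3' convention.

5'-GACAACGGATTGTTGCGCGGTGGGCGCCTCTTGTATTACTTT-3'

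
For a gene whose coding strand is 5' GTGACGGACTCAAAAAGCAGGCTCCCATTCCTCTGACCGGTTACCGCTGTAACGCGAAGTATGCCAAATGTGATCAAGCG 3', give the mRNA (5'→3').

5′-GUGACGGACUCAAAAAGCAGGCUCCCAUUCCUCUGACCGGUUACCGCUGUAACGCGAAGUAUGCCAAAUGUGAUCAAGCG-3′

mRNA has the coding-strand sequence with U in place of T.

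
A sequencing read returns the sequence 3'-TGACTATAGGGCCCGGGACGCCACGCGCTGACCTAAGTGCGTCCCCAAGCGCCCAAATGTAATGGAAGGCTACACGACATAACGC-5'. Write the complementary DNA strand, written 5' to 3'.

5'-ACTGATATCCCGGGCCCTGCGGTGCGCGACTGGATTCACGCAGGGGTTCGCGGGTTTACATTACCTTCCGATGTGCTGTATTGCG-3'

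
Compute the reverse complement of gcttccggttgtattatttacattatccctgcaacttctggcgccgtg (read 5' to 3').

5′-CACGGCGCCAGAAGTTGCAGGGATAATGTAAATAATACAACCGGAAGC-3′

Complement each base (A↔T, G↔C): CGAAGGCCAACATAATAAATGTAATAGGGACGTTGAAGACCGCGGCAC. Then reverse.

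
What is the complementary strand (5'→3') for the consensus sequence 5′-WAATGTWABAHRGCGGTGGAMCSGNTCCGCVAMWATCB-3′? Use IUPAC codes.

Standard pairs A↔T, G↔C; ambiguity codes pair R↔Y, M↔K, W↔W, S↔S, B↔V, H↔D, N↔N. Complement (WTTACAWTVTDYCGCCACCTKGSCNAGGCGBTKWTAGV), then reverse for 5'→3'.

5'-VGATWKTBGCGGANCSGKTCCACCGCYDTVTWACATTW-3'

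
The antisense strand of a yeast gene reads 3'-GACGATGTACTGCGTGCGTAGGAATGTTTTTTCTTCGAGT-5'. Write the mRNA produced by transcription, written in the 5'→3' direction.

5'-CUGCUACAUGACGCACGCAUCCUUACAAAAAAGAAGCUCA-3'

Reading the template 3'→5' as shown, RNA polymerase pairs each base (A→U, T→A, G↔C) to build mRNA 5'→3' directly.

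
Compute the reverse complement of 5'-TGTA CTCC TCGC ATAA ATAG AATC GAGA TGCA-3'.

5′-TGCATCTCGATTCTATTTATGCGAGGAGTACA-3′

Reading the sequence 3'→5' and pairing each base (A↔T, G↔C) gives the reverse complement directly.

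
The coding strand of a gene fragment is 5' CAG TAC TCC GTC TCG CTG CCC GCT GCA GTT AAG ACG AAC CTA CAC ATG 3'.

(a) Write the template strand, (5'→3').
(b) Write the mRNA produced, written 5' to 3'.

(a) 5'-CATGTGTAGGTTCGTCTTAACTGCAGCGGGCAGCGAGACGGAGTACTG-3'
(b) 5'-CAGUACUCCGUCUCGCUGCCCGCUGCAGUUAAGACGAACCUACACAUG-3'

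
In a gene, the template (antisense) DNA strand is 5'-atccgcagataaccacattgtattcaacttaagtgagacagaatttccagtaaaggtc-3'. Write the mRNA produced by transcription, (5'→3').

The mRNA has the sequence of the coding strand (reverse complement of the template) with T→U. Reverse complement of ATCCGCAGATAACCACATTGTATTCAACTTAAGTGAGACAGAATTTCCAGTAAAGGTC is GACCTTTACTGGAAATTCTGTCTCACTTAAGTTGAATACAATGTGGTTATCTGCGGAT; then T→U.

5'-GACCUUUACUGGAAAUUCUGUCUCACUUAAGUUGAAUACAAUGUGGUUAUCUGCGGAU-3'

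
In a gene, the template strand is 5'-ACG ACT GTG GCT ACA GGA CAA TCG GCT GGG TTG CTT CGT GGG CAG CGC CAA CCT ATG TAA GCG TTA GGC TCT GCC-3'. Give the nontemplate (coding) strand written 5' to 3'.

5'-GGCAGAGCCTAACGCTTACATAGGTTGGCGCTGCCCACGAAGCAACCCAGCCGATTGTCCTGTAGCCACAGTCGT-3'

The coding strand is complementary and antiparallel to the template: take the complement (A↔T, G↔C) and reverse.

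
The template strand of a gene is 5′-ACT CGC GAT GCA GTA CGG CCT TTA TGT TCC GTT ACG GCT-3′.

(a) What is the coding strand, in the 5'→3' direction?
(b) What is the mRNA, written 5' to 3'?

(a) 5'-AGCCGTAACGGAACATAAAGGCCGTACTGCATCGCGAGT-3'
(b) 5'-AGCCGUAACGGAACAUAAAGGCCGUACUGCAUCGCGAGU-3'

(a) The coding strand is the reverse complement of the template: complement TGAGCGCTACGTCATGCCGGAAATACAAGGCAATGCCGA, then reverse.
(b) mRNA has the coding-strand sequence with T→U.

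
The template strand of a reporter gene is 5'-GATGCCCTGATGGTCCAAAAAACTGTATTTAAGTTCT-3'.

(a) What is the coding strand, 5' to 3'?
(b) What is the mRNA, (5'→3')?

(a) The coding strand is the reverse complement of the template: complement CTACGGGACTACCAGGTTTTTTGACATAAATTCAAGA, then reverse.
(b) mRNA has the coding-strand sequence with T→U.

(a) 5′-AGAACTTAAATACAGTTTTTTGGACCATCAGGGCATC-3′
(b) 5'-AGAACUUAAAUACAGUUUUUUGGACCAUCAGGGCAUC-3'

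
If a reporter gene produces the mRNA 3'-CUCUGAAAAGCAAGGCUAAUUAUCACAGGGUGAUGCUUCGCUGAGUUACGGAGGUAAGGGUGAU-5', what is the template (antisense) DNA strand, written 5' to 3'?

5'-GAGACTTTTCGTTCCGATTAATAGTGTCCCACTACGAAGCGACTCAATGCCTCCATTCCCACTA-3'

Written 5'→3' the mRNA is UAGUGGGAAUGGAGGCAUUGAGUCGCUUCGUAGUGGGACACUAUUAAUCGGAACGAAAAGUCUC, so the coding DNA strand is TAGTGGGAATGGAGGCATTGAGTCGCTTCGTAGTGGGACACTATTAATCGGAACGAAAAGTCTC. The template is its reverse complement.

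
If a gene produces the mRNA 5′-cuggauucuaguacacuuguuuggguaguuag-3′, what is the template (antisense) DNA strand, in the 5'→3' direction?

5'-CTAACTACCCAAACAAGTGTACTAGAATCCAG-3'

Replace U with T to get the coding DNA strand: CTGGATTCTAGTACACTTGTTTGGGTAGTTAG. The template strand is its reverse complement (complement GACCTAAGATCATGTGAACAAACCCATCAATC, then reverse).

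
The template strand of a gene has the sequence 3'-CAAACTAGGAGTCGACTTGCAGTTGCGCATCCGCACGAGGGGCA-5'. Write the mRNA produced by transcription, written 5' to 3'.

5'-GUUUGAUCCUCAGCUGAACGUCAACGCGUAGGCGUGCUCCCCGU-3'

Reading the template 3'→5' as shown, RNA polymerase pairs each base (A→U, T→A, G↔C) to build mRNA 5'→3' directly.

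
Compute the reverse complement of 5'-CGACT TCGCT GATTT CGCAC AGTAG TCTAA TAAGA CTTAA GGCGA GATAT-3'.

5′-ATATCTCGCCTTAAGTCTTATTAGACTACTGTGCGAAATCAGCGAAGTCG-3′

Complement each base (A↔T, G↔C): GCTGAAGCGACTAAAGCGTGTCATCAGATTATTCTGAATTCCGCTCTATA. Then reverse.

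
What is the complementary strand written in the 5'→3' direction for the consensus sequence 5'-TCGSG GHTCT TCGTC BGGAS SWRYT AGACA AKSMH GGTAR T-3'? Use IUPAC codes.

5'-AYTACCDKSMTTGTCTARYWSSTCCVGACGAAGADCCSCGA-3'

Standard pairs A↔T, G↔C; ambiguity codes pair R↔Y, M↔K, W↔W, S↔S, B↔V, H↔D. Complement (AGCSCCDAGAAGCAGVCCTSSWYRATCTGTTMSKDCCATYA), then reverse for 5'→3'.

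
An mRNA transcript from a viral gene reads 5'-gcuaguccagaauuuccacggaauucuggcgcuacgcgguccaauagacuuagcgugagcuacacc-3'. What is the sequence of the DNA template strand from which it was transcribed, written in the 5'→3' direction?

Replace U with T to get the coding DNA strand: GCTAGTCCAGAATTTCCACGGAATTCTGGCGCTACGCGGTCCAATAGACTTAGCGTGAGCTACACC. The template strand is its reverse complement (complement CGATCAGGTCTTAAAGGTGCCTTAAGACCGCGATGCGCCAGGTTATCTGAATCGCACTCGATGTGG, then reverse).

5'-GGTGTAGCTCACGCTAAGTCTATTGGACCGCGTAGCGCCAGAATTCCGTGGAAATTCTGGACTAGC-3'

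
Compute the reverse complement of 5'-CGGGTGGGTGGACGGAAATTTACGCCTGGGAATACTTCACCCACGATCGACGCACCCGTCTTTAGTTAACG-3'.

5'-CGTTAACTAAAGACGGGTGCGTCGATCGTGGGTGAAGTATTCCCAGGCGTAAATTTCCGTCCACCCACCCG-3'

Reading the sequence 3'→5' and pairing each base (A↔T, G↔C) gives the reverse complement directly.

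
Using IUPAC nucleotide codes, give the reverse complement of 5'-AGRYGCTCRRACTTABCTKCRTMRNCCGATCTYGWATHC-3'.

5'-GDATWCRAGATCGGNYKAYGMAGVTAAGTYYGAGCRYCT-3'

Standard pairs A↔T, G↔C; ambiguity codes pair R↔Y, M↔K, W↔W, B↔V, H↔D, N↔N. Complement (TCYRCGAGYYTGAATVGAMGYAKYNGGCTAGARCWTADG), then reverse for 5'→3'.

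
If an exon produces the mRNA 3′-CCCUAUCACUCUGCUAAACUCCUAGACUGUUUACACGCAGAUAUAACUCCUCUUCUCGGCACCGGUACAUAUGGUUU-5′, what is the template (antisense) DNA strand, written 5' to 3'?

Written 5'→3' the mRNA is UUUGGUAUACAUGGCCACGGCUCUUCUCCUCAAUAUAGACGCACAUUUGUCAGAUCCUCAAAUCGUCUCACUAUCCC, so the coding DNA strand is TTTGGTATACATGGCCACGGCTCTTCTCCTCAATATAGACGCACATTTGTCAGATCCTCAAATCGTCTCACTATCCC. The template is its reverse complement.

5'-GGGATAGTGAGACGATTTGAGGATCTGACAAATGTGCGTCTATATTGAGGAGAAGAGCCGTGGCCATGTATACCAAA-3'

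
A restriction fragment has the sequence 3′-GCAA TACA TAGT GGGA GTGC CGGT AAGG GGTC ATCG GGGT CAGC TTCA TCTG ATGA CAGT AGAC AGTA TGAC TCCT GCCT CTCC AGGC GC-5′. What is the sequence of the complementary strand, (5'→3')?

The strand is given 3'→5', so its complement runs 5'→3' in the same left-to-right order: pair each base A↔T, G↔C.

5'-CGTTATGTATCACCCTCACGGCCATTCCCCAGTAGCCCCAGTCGAAGTAGACTACTGTCATCTGTCATACTGAGGACGGAGAGGTCCGCG-3'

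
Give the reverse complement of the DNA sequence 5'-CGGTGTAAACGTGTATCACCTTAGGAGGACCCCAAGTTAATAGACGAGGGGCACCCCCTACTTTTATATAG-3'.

Complement each base (A↔T, G↔C): GCCACATTTGCACATAGTGGAATCCTCCTGGGGTTCAATTATCTGCTCCCCGTGGGGGATGAAAATATATC. Then reverse.

5'-CTATATAAAAGTAGGGGGTGCCCCTCGTCTATTAACTTGGGGTCCTCCTAAGGTGATACACGTTTACACCG-3'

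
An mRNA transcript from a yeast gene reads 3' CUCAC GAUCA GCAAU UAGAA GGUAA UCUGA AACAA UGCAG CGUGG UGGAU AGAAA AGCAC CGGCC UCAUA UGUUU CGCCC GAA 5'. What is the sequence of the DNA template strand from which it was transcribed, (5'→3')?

5'-GAGTGCTAGTCGTTAATCTTCCATTAGACTTTGTTACGTCGCACCACCTATCTTTTCGTGGCCGGAGTATACAAAGCGGGCTT-3'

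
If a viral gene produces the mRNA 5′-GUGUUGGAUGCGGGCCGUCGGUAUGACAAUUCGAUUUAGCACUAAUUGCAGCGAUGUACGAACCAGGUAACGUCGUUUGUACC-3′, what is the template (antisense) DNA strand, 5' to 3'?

Replace U with T to get the coding DNA strand: GTGTTGGATGCGGGCCGTCGGTATGACAATTCGATTTAGCACTAATTGCAGCGATGTACGAACCAGGTAACGTCGTTTGTACC. The template strand is its reverse complement (complement CACAACCTACGCCCGGCAGCCATACTGTTAAGCTAAATCGTGATTAACGTCGCTACATGCTTGGTCCATTGCAGCAAACATGG, then reverse).

5'-GGTACAAACGACGTTACCTGGTTCGTACATCGCTGCAATTAGTGCTAAATCGAATTGTCATACCGACGGCCCGCATCCAACAC-3'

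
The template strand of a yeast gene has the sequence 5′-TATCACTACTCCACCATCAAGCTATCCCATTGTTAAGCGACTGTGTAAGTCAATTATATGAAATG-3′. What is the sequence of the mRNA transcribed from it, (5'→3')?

5′-CAUUUCAUAUAAUUGACUUACACAGUCGCUUAACAAUGGGAUAGCUUGAUGGUGGAGUAGUGAUA-3′

The mRNA has the sequence of the coding strand (reverse complement of the template) with T→U. Reverse complement of TATCACTACTCCACCATCAAGCTATCCCATTGTTAAGCGACTGTGTAAGTCAATTATATGAAATG is CATTTCATATAATTGACTTACACAGTCGCTTAACAATGGGATAGCTTGATGGTGGAGTAGTGATA; then T→U.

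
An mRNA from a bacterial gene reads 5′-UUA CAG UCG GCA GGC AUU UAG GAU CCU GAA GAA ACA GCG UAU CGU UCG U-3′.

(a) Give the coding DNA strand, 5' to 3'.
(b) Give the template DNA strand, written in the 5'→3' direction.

(a) The coding strand matches the mRNA with U→T.
(b) The template strand is the reverse complement of the coding strand.

(a) 5'-TTACAGTCGGCAGGCATTTAGGATCCTGAAGAAACAGCGTATCGTTCGT-3'
(b) 5'-ACGAACGATACGCTGTTTCTTCAGGATCCTAAATGCCTGCCGACTGTAA-3'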